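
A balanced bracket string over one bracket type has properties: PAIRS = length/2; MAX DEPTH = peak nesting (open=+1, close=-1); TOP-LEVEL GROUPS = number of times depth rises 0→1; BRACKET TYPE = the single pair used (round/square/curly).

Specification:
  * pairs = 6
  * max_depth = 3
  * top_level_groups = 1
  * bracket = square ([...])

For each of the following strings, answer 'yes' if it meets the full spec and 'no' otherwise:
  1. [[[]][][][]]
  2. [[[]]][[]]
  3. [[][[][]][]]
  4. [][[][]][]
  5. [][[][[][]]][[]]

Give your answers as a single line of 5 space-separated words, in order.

Answer: yes no yes no no

Derivation:
String 1 '[[[]][][][]]': depth seq [1 2 3 2 1 2 1 2 1 2 1 0]
  -> pairs=6 depth=3 groups=1 -> yes
String 2 '[[[]]][[]]': depth seq [1 2 3 2 1 0 1 2 1 0]
  -> pairs=5 depth=3 groups=2 -> no
String 3 '[[][[][]][]]': depth seq [1 2 1 2 3 2 3 2 1 2 1 0]
  -> pairs=6 depth=3 groups=1 -> yes
String 4 '[][[][]][]': depth seq [1 0 1 2 1 2 1 0 1 0]
  -> pairs=5 depth=2 groups=3 -> no
String 5 '[][[][[][]]][[]]': depth seq [1 0 1 2 1 2 3 2 3 2 1 0 1 2 1 0]
  -> pairs=8 depth=3 groups=3 -> no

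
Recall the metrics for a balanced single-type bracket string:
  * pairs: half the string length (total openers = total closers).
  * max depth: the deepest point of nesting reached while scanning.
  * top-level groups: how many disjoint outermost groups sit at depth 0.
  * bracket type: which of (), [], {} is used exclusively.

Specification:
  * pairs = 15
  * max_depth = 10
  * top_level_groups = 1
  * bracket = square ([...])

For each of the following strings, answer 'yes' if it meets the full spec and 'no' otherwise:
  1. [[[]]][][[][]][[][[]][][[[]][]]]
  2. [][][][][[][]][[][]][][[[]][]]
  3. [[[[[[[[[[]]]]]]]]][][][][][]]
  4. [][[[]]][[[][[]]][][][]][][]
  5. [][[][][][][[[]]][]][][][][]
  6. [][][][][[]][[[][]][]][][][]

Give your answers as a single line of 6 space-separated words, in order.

Answer: no no yes no no no

Derivation:
String 1 '[[[]]][][[][]][[][[]][][[[]][]]]': depth seq [1 2 3 2 1 0 1 0 1 2 1 2 1 0 1 2 1 2 3 2 1 2 1 2 3 4 3 2 3 2 1 0]
  -> pairs=16 depth=4 groups=4 -> no
String 2 '[][][][][[][]][[][]][][[[]][]]': depth seq [1 0 1 0 1 0 1 0 1 2 1 2 1 0 1 2 1 2 1 0 1 0 1 2 3 2 1 2 1 0]
  -> pairs=15 depth=3 groups=8 -> no
String 3 '[[[[[[[[[[]]]]]]]]][][][][][]]': depth seq [1 2 3 4 5 6 7 8 9 10 9 8 7 6 5 4 3 2 1 2 1 2 1 2 1 2 1 2 1 0]
  -> pairs=15 depth=10 groups=1 -> yes
String 4 '[][[[]]][[[][[]]][][][]][][]': depth seq [1 0 1 2 3 2 1 0 1 2 3 2 3 4 3 2 1 2 1 2 1 2 1 0 1 0 1 0]
  -> pairs=14 depth=4 groups=5 -> no
String 5 '[][[][][][][[[]]][]][][][][]': depth seq [1 0 1 2 1 2 1 2 1 2 1 2 3 4 3 2 1 2 1 0 1 0 1 0 1 0 1 0]
  -> pairs=14 depth=4 groups=6 -> no
String 6 '[][][][][[]][[[][]][]][][][]': depth seq [1 0 1 0 1 0 1 0 1 2 1 0 1 2 3 2 3 2 1 2 1 0 1 0 1 0 1 0]
  -> pairs=14 depth=3 groups=9 -> no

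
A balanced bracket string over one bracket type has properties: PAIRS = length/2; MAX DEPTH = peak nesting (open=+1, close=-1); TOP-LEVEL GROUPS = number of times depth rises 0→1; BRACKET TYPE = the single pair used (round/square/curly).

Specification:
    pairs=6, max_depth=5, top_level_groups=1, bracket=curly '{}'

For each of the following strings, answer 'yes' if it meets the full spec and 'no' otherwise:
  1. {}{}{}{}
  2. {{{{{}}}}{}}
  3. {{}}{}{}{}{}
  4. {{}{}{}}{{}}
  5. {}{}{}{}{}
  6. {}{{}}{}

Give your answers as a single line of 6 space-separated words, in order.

Answer: no yes no no no no

Derivation:
String 1 '{}{}{}{}': depth seq [1 0 1 0 1 0 1 0]
  -> pairs=4 depth=1 groups=4 -> no
String 2 '{{{{{}}}}{}}': depth seq [1 2 3 4 5 4 3 2 1 2 1 0]
  -> pairs=6 depth=5 groups=1 -> yes
String 3 '{{}}{}{}{}{}': depth seq [1 2 1 0 1 0 1 0 1 0 1 0]
  -> pairs=6 depth=2 groups=5 -> no
String 4 '{{}{}{}}{{}}': depth seq [1 2 1 2 1 2 1 0 1 2 1 0]
  -> pairs=6 depth=2 groups=2 -> no
String 5 '{}{}{}{}{}': depth seq [1 0 1 0 1 0 1 0 1 0]
  -> pairs=5 depth=1 groups=5 -> no
String 6 '{}{{}}{}': depth seq [1 0 1 2 1 0 1 0]
  -> pairs=4 depth=2 groups=3 -> no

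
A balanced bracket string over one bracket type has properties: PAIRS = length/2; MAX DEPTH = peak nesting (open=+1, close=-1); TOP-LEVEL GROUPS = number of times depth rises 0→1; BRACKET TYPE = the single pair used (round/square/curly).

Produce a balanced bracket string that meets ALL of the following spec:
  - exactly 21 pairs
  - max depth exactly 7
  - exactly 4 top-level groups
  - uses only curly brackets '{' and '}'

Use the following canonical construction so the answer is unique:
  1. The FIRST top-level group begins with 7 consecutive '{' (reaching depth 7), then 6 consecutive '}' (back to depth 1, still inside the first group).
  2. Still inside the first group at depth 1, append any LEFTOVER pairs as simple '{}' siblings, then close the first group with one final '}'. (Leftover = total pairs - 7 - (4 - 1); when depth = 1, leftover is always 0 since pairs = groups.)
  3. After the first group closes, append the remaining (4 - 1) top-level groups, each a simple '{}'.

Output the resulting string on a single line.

Answer: {{{{{{{}}}}}}{}{}{}{}{}{}{}{}{}{}{}}{}{}{}

Derivation:
Spec: pairs=21 depth=7 groups=4
Leftover pairs = 21 - 7 - (4-1) = 11
First group: deep chain of depth 7 + 11 sibling pairs
Remaining 3 groups: simple '{}' each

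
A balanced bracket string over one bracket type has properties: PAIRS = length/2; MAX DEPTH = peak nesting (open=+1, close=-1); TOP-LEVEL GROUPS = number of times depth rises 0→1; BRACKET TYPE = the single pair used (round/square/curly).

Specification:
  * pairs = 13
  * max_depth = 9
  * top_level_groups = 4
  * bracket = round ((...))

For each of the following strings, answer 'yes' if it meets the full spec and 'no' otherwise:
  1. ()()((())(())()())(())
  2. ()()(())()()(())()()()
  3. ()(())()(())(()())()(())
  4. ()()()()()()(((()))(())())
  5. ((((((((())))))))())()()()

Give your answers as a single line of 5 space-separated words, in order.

String 1 '()()((())(())()())(())': depth seq [1 0 1 0 1 2 3 2 1 2 3 2 1 2 1 2 1 0 1 2 1 0]
  -> pairs=11 depth=3 groups=4 -> no
String 2 '()()(())()()(())()()()': depth seq [1 0 1 0 1 2 1 0 1 0 1 0 1 2 1 0 1 0 1 0 1 0]
  -> pairs=11 depth=2 groups=9 -> no
String 3 '()(())()(())(()())()(())': depth seq [1 0 1 2 1 0 1 0 1 2 1 0 1 2 1 2 1 0 1 0 1 2 1 0]
  -> pairs=12 depth=2 groups=7 -> no
String 4 '()()()()()()(((()))(())())': depth seq [1 0 1 0 1 0 1 0 1 0 1 0 1 2 3 4 3 2 1 2 3 2 1 2 1 0]
  -> pairs=13 depth=4 groups=7 -> no
String 5 '((((((((())))))))())()()()': depth seq [1 2 3 4 5 6 7 8 9 8 7 6 5 4 3 2 1 2 1 0 1 0 1 0 1 0]
  -> pairs=13 depth=9 groups=4 -> yes

Answer: no no no no yes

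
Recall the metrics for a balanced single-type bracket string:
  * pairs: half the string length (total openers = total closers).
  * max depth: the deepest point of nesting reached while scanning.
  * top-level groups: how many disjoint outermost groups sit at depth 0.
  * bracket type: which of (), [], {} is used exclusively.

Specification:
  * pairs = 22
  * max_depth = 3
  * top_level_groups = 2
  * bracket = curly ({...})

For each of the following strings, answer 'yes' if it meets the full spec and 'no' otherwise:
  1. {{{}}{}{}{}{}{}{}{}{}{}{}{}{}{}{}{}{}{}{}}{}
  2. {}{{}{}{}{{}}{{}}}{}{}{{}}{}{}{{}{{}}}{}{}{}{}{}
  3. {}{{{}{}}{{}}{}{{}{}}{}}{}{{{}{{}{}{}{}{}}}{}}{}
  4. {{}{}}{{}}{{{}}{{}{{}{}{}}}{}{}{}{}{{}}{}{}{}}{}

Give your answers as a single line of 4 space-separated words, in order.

Answer: yes no no no

Derivation:
String 1 '{{{}}{}{}{}{}{}{}{}{}{}{}{}{}{}{}{}{}{}{}}{}': depth seq [1 2 3 2 1 2 1 2 1 2 1 2 1 2 1 2 1 2 1 2 1 2 1 2 1 2 1 2 1 2 1 2 1 2 1 2 1 2 1 2 1 0 1 0]
  -> pairs=22 depth=3 groups=2 -> yes
String 2 '{}{{}{}{}{{}}{{}}}{}{}{{}}{}{}{{}{{}}}{}{}{}{}{}': depth seq [1 0 1 2 1 2 1 2 1 2 3 2 1 2 3 2 1 0 1 0 1 0 1 2 1 0 1 0 1 0 1 2 1 2 3 2 1 0 1 0 1 0 1 0 1 0 1 0]
  -> pairs=24 depth=3 groups=13 -> no
String 3 '{}{{{}{}}{{}}{}{{}{}}{}}{}{{{}{{}{}{}{}{}}}{}}{}': depth seq [1 0 1 2 3 2 3 2 1 2 3 2 1 2 1 2 3 2 3 2 1 2 1 0 1 0 1 2 3 2 3 4 3 4 3 4 3 4 3 4 3 2 1 2 1 0 1 0]
  -> pairs=24 depth=4 groups=5 -> no
String 4 '{{}{}}{{}}{{{}}{{}{{}{}{}}}{}{}{}{}{{}}{}{}{}}{}': depth seq [1 2 1 2 1 0 1 2 1 0 1 2 3 2 1 2 3 2 3 4 3 4 3 4 3 2 1 2 1 2 1 2 1 2 1 2 3 2 1 2 1 2 1 2 1 0 1 0]
  -> pairs=24 depth=4 groups=4 -> no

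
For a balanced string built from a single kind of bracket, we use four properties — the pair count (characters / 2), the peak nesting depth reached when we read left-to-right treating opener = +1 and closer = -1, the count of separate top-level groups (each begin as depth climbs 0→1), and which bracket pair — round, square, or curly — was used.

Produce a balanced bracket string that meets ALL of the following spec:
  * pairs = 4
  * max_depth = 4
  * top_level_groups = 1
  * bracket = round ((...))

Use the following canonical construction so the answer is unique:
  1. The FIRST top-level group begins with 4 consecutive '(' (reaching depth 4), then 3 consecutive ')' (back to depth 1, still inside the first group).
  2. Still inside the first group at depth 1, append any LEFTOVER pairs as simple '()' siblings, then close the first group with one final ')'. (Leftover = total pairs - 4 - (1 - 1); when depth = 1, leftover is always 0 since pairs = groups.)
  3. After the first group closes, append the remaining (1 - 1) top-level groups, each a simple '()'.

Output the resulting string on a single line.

Spec: pairs=4 depth=4 groups=1
Leftover pairs = 4 - 4 - (1-1) = 0
First group: deep chain of depth 4 + 0 sibling pairs
Remaining 0 groups: simple '()' each

Answer: (((())))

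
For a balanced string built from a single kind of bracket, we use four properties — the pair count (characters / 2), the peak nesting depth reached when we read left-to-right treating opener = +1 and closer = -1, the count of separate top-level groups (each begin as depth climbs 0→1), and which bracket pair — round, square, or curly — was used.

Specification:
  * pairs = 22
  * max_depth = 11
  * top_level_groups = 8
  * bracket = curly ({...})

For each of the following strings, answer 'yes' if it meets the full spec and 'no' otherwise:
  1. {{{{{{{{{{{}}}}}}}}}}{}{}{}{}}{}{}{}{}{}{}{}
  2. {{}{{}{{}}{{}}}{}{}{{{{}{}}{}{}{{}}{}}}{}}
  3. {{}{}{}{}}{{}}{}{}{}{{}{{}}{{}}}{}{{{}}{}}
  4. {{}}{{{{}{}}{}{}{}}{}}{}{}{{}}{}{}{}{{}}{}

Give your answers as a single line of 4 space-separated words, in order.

Answer: yes no no no

Derivation:
String 1 '{{{{{{{{{{{}}}}}}}}}}{}{}{}{}}{}{}{}{}{}{}{}': depth seq [1 2 3 4 5 6 7 8 9 10 11 10 9 8 7 6 5 4 3 2 1 2 1 2 1 2 1 2 1 0 1 0 1 0 1 0 1 0 1 0 1 0 1 0]
  -> pairs=22 depth=11 groups=8 -> yes
String 2 '{{}{{}{{}}{{}}}{}{}{{{{}{}}{}{}{{}}{}}}{}}': depth seq [1 2 1 2 3 2 3 4 3 2 3 4 3 2 1 2 1 2 1 2 3 4 5 4 5 4 3 4 3 4 3 4 5 4 3 4 3 2 1 2 1 0]
  -> pairs=21 depth=5 groups=1 -> no
String 3 '{{}{}{}{}}{{}}{}{}{}{{}{{}}{{}}}{}{{{}}{}}': depth seq [1 2 1 2 1 2 1 2 1 0 1 2 1 0 1 0 1 0 1 0 1 2 1 2 3 2 1 2 3 2 1 0 1 0 1 2 3 2 1 2 1 0]
  -> pairs=21 depth=3 groups=8 -> no
String 4 '{{}}{{{{}{}}{}{}{}}{}}{}{}{{}}{}{}{}{{}}{}': depth seq [1 2 1 0 1 2 3 4 3 4 3 2 3 2 3 2 3 2 1 2 1 0 1 0 1 0 1 2 1 0 1 0 1 0 1 0 1 2 1 0 1 0]
  -> pairs=21 depth=4 groups=10 -> no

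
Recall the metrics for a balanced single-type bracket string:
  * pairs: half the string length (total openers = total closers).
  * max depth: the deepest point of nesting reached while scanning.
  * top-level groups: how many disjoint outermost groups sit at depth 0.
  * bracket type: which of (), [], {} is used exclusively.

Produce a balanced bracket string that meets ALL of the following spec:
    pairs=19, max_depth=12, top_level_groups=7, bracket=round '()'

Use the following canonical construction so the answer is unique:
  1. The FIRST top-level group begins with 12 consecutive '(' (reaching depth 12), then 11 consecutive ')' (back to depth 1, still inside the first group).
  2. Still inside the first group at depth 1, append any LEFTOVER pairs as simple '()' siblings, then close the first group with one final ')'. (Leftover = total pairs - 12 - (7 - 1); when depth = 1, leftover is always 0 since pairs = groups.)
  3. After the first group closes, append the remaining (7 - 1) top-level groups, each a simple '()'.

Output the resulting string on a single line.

Answer: (((((((((((()))))))))))())()()()()()()

Derivation:
Spec: pairs=19 depth=12 groups=7
Leftover pairs = 19 - 12 - (7-1) = 1
First group: deep chain of depth 12 + 1 sibling pairs
Remaining 6 groups: simple '()' each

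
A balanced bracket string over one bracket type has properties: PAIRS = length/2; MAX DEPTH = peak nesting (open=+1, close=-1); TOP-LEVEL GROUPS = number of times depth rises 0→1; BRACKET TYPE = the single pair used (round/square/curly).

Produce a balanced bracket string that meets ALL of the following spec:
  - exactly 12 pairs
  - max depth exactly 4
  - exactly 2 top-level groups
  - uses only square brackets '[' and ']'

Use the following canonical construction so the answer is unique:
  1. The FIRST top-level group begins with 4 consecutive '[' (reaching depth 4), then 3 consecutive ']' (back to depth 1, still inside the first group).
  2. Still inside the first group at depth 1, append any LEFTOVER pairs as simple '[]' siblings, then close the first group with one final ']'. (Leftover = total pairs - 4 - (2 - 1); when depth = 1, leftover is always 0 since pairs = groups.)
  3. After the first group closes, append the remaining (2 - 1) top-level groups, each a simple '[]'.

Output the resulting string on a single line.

Answer: [[[[]]][][][][][][][]][]

Derivation:
Spec: pairs=12 depth=4 groups=2
Leftover pairs = 12 - 4 - (2-1) = 7
First group: deep chain of depth 4 + 7 sibling pairs
Remaining 1 groups: simple '[]' each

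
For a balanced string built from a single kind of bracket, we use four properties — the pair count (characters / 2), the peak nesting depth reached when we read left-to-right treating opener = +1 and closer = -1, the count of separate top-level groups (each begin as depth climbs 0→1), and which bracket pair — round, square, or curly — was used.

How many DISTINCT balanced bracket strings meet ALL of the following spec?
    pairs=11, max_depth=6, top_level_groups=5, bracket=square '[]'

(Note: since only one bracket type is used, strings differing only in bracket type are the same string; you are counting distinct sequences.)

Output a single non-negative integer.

Answer: 65

Derivation:
Spec: pairs=11 depth=6 groups=5
Count(depth <= 6) = 3635
Count(depth <= 5) = 3570
Count(depth == 6) = 3635 - 3570 = 65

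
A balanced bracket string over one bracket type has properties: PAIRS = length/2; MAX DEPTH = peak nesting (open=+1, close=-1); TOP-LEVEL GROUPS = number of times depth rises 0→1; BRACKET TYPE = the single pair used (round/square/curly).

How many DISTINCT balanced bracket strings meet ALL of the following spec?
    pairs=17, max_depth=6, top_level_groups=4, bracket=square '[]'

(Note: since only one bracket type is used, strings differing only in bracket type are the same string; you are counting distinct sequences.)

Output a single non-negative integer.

Spec: pairs=17 depth=6 groups=4
Count(depth <= 6) = 13050152
Count(depth <= 5) = 9399296
Count(depth == 6) = 13050152 - 9399296 = 3650856

Answer: 3650856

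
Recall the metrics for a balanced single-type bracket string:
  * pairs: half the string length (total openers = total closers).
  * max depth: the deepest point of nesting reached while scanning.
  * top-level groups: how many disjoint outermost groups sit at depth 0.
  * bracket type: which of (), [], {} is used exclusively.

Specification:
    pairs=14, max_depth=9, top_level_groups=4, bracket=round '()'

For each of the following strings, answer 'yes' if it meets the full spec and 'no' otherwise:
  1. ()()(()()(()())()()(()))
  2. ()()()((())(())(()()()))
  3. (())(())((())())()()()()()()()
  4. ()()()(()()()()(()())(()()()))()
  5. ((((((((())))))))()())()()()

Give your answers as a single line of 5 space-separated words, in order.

String 1 '()()(()()(()())()()(()))': depth seq [1 0 1 0 1 2 1 2 1 2 3 2 3 2 1 2 1 2 1 2 3 2 1 0]
  -> pairs=12 depth=3 groups=3 -> no
String 2 '()()()((())(())(()()()))': depth seq [1 0 1 0 1 0 1 2 3 2 1 2 3 2 1 2 3 2 3 2 3 2 1 0]
  -> pairs=12 depth=3 groups=4 -> no
String 3 '(())(())((())())()()()()()()()': depth seq [1 2 1 0 1 2 1 0 1 2 3 2 1 2 1 0 1 0 1 0 1 0 1 0 1 0 1 0 1 0]
  -> pairs=15 depth=3 groups=10 -> no
String 4 '()()()(()()()()(()())(()()()))()': depth seq [1 0 1 0 1 0 1 2 1 2 1 2 1 2 1 2 3 2 3 2 1 2 3 2 3 2 3 2 1 0 1 0]
  -> pairs=16 depth=3 groups=5 -> no
String 5 '((((((((())))))))()())()()()': depth seq [1 2 3 4 5 6 7 8 9 8 7 6 5 4 3 2 1 2 1 2 1 0 1 0 1 0 1 0]
  -> pairs=14 depth=9 groups=4 -> yes

Answer: no no no no yes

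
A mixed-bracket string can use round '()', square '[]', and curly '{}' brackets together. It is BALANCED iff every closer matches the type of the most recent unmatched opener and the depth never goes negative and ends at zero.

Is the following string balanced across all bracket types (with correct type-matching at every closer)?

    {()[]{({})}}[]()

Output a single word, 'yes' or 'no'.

Answer: yes

Derivation:
pos 0: push '{'; stack = {
pos 1: push '('; stack = {(
pos 2: ')' matches '('; pop; stack = {
pos 3: push '['; stack = {[
pos 4: ']' matches '['; pop; stack = {
pos 5: push '{'; stack = {{
pos 6: push '('; stack = {{(
pos 7: push '{'; stack = {{({
pos 8: '}' matches '{'; pop; stack = {{(
pos 9: ')' matches '('; pop; stack = {{
pos 10: '}' matches '{'; pop; stack = {
pos 11: '}' matches '{'; pop; stack = (empty)
pos 12: push '['; stack = [
pos 13: ']' matches '['; pop; stack = (empty)
pos 14: push '('; stack = (
pos 15: ')' matches '('; pop; stack = (empty)
end: stack empty → VALID
Verdict: properly nested → yes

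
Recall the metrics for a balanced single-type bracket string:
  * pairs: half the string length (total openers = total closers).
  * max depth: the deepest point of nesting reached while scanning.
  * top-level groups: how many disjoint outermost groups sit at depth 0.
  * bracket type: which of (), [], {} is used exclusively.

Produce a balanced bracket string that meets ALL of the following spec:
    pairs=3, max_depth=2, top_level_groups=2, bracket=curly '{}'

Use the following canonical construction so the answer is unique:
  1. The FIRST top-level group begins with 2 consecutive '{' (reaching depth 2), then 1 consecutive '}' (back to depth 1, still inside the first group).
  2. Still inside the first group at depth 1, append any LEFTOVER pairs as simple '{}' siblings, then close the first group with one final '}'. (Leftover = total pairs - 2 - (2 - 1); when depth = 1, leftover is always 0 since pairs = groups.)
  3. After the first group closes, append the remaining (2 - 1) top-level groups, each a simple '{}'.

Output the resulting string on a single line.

Spec: pairs=3 depth=2 groups=2
Leftover pairs = 3 - 2 - (2-1) = 0
First group: deep chain of depth 2 + 0 sibling pairs
Remaining 1 groups: simple '{}' each

Answer: {{}}{}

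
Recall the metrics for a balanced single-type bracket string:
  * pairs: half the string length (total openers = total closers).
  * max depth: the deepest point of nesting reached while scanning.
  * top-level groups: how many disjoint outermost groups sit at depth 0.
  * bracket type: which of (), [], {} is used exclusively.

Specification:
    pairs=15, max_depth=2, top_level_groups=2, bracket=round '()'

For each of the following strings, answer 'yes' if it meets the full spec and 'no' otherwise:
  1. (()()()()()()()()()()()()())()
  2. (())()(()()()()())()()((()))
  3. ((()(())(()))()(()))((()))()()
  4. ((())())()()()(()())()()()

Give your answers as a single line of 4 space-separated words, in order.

Answer: yes no no no

Derivation:
String 1 '(()()()()()()()()()()()()())()': depth seq [1 2 1 2 1 2 1 2 1 2 1 2 1 2 1 2 1 2 1 2 1 2 1 2 1 2 1 0 1 0]
  -> pairs=15 depth=2 groups=2 -> yes
String 2 '(())()(()()()()())()()((()))': depth seq [1 2 1 0 1 0 1 2 1 2 1 2 1 2 1 2 1 0 1 0 1 0 1 2 3 2 1 0]
  -> pairs=14 depth=3 groups=6 -> no
String 3 '((()(())(()))()(()))((()))()()': depth seq [1 2 3 2 3 4 3 2 3 4 3 2 1 2 1 2 3 2 1 0 1 2 3 2 1 0 1 0 1 0]
  -> pairs=15 depth=4 groups=4 -> no
String 4 '((())())()()()(()())()()()': depth seq [1 2 3 2 1 2 1 0 1 0 1 0 1 0 1 2 1 2 1 0 1 0 1 0 1 0]
  -> pairs=13 depth=3 groups=8 -> no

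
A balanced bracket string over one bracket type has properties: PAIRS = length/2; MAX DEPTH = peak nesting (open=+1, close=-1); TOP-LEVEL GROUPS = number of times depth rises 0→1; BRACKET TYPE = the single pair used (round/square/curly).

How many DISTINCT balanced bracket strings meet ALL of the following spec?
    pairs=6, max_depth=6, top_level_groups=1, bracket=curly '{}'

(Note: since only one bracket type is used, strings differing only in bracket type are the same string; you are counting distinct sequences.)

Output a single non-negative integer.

Answer: 1

Derivation:
Spec: pairs=6 depth=6 groups=1
Count(depth <= 6) = 42
Count(depth <= 5) = 41
Count(depth == 6) = 42 - 41 = 1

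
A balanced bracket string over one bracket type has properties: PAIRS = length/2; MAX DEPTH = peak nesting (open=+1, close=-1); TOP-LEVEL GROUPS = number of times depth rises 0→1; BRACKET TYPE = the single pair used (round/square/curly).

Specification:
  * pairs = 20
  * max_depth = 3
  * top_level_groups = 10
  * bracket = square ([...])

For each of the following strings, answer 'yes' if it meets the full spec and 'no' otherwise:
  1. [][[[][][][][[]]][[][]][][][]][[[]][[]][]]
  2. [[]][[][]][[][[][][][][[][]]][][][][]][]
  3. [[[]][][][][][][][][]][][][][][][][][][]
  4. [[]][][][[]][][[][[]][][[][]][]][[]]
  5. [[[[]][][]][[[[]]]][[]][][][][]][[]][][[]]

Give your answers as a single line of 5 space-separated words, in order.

Answer: no no yes no no

Derivation:
String 1 '[][[[][][][][[]]][[][]][][][]][[[]][[]][]]': depth seq [1 0 1 2 3 2 3 2 3 2 3 2 3 4 3 2 1 2 3 2 3 2 1 2 1 2 1 2 1 0 1 2 3 2 1 2 3 2 1 2 1 0]
  -> pairs=21 depth=4 groups=3 -> no
String 2 '[[]][[][]][[][[][][][][[][]]][][][][]][]': depth seq [1 2 1 0 1 2 1 2 1 0 1 2 1 2 3 2 3 2 3 2 3 2 3 4 3 4 3 2 1 2 1 2 1 2 1 2 1 0 1 0]
  -> pairs=20 depth=4 groups=4 -> no
String 3 '[[[]][][][][][][][][]][][][][][][][][][]': depth seq [1 2 3 2 1 2 1 2 1 2 1 2 1 2 1 2 1 2 1 2 1 0 1 0 1 0 1 0 1 0 1 0 1 0 1 0 1 0 1 0]
  -> pairs=20 depth=3 groups=10 -> yes
String 4 '[[]][][][[]][][[][[]][][[][]][]][[]]': depth seq [1 2 1 0 1 0 1 0 1 2 1 0 1 0 1 2 1 2 3 2 1 2 1 2 3 2 3 2 1 2 1 0 1 2 1 0]
  -> pairs=18 depth=3 groups=7 -> no
String 5 '[[[[]][][]][[[[]]]][[]][][][][]][[]][][[]]': depth seq [1 2 3 4 3 2 3 2 3 2 1 2 3 4 5 4 3 2 1 2 3 2 1 2 1 2 1 2 1 2 1 0 1 2 1 0 1 0 1 2 1 0]
  -> pairs=21 depth=5 groups=4 -> no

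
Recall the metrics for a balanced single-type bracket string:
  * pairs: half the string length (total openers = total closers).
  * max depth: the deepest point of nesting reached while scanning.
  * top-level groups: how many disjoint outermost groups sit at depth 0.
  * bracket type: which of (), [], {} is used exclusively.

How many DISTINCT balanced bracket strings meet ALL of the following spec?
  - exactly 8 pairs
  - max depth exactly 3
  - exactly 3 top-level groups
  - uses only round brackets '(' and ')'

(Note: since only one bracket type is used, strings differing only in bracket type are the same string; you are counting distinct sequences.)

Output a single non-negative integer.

Spec: pairs=8 depth=3 groups=3
Count(depth <= 3) = 168
Count(depth <= 2) = 21
Count(depth == 3) = 168 - 21 = 147

Answer: 147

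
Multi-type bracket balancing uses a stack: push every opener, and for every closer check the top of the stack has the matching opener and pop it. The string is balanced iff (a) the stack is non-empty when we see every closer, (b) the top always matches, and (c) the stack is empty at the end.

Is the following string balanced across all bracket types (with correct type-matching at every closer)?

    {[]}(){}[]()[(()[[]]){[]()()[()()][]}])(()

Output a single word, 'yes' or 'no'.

Answer: no

Derivation:
pos 0: push '{'; stack = {
pos 1: push '['; stack = {[
pos 2: ']' matches '['; pop; stack = {
pos 3: '}' matches '{'; pop; stack = (empty)
pos 4: push '('; stack = (
pos 5: ')' matches '('; pop; stack = (empty)
pos 6: push '{'; stack = {
pos 7: '}' matches '{'; pop; stack = (empty)
pos 8: push '['; stack = [
pos 9: ']' matches '['; pop; stack = (empty)
pos 10: push '('; stack = (
pos 11: ')' matches '('; pop; stack = (empty)
pos 12: push '['; stack = [
pos 13: push '('; stack = [(
pos 14: push '('; stack = [((
pos 15: ')' matches '('; pop; stack = [(
pos 16: push '['; stack = [([
pos 17: push '['; stack = [([[
pos 18: ']' matches '['; pop; stack = [([
pos 19: ']' matches '['; pop; stack = [(
pos 20: ')' matches '('; pop; stack = [
pos 21: push '{'; stack = [{
pos 22: push '['; stack = [{[
pos 23: ']' matches '['; pop; stack = [{
pos 24: push '('; stack = [{(
pos 25: ')' matches '('; pop; stack = [{
pos 26: push '('; stack = [{(
pos 27: ')' matches '('; pop; stack = [{
pos 28: push '['; stack = [{[
pos 29: push '('; stack = [{[(
pos 30: ')' matches '('; pop; stack = [{[
pos 31: push '('; stack = [{[(
pos 32: ')' matches '('; pop; stack = [{[
pos 33: ']' matches '['; pop; stack = [{
pos 34: push '['; stack = [{[
pos 35: ']' matches '['; pop; stack = [{
pos 36: '}' matches '{'; pop; stack = [
pos 37: ']' matches '['; pop; stack = (empty)
pos 38: saw closer ')' but stack is empty → INVALID
Verdict: unmatched closer ')' at position 38 → no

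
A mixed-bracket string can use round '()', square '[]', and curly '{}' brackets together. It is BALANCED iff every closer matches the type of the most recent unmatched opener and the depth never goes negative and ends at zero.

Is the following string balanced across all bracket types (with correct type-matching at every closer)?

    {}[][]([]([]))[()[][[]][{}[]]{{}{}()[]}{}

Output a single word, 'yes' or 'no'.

pos 0: push '{'; stack = {
pos 1: '}' matches '{'; pop; stack = (empty)
pos 2: push '['; stack = [
pos 3: ']' matches '['; pop; stack = (empty)
pos 4: push '['; stack = [
pos 5: ']' matches '['; pop; stack = (empty)
pos 6: push '('; stack = (
pos 7: push '['; stack = ([
pos 8: ']' matches '['; pop; stack = (
pos 9: push '('; stack = ((
pos 10: push '['; stack = (([
pos 11: ']' matches '['; pop; stack = ((
pos 12: ')' matches '('; pop; stack = (
pos 13: ')' matches '('; pop; stack = (empty)
pos 14: push '['; stack = [
pos 15: push '('; stack = [(
pos 16: ')' matches '('; pop; stack = [
pos 17: push '['; stack = [[
pos 18: ']' matches '['; pop; stack = [
pos 19: push '['; stack = [[
pos 20: push '['; stack = [[[
pos 21: ']' matches '['; pop; stack = [[
pos 22: ']' matches '['; pop; stack = [
pos 23: push '['; stack = [[
pos 24: push '{'; stack = [[{
pos 25: '}' matches '{'; pop; stack = [[
pos 26: push '['; stack = [[[
pos 27: ']' matches '['; pop; stack = [[
pos 28: ']' matches '['; pop; stack = [
pos 29: push '{'; stack = [{
pos 30: push '{'; stack = [{{
pos 31: '}' matches '{'; pop; stack = [{
pos 32: push '{'; stack = [{{
pos 33: '}' matches '{'; pop; stack = [{
pos 34: push '('; stack = [{(
pos 35: ')' matches '('; pop; stack = [{
pos 36: push '['; stack = [{[
pos 37: ']' matches '['; pop; stack = [{
pos 38: '}' matches '{'; pop; stack = [
pos 39: push '{'; stack = [{
pos 40: '}' matches '{'; pop; stack = [
end: stack still non-empty ([) → INVALID
Verdict: unclosed openers at end: [ → no

Answer: no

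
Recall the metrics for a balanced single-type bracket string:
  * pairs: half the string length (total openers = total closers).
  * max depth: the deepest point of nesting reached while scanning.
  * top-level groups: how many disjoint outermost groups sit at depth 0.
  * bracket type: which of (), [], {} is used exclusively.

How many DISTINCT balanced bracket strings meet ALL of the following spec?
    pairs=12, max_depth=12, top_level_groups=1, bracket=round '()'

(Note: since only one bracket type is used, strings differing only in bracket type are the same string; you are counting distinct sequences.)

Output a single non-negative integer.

Spec: pairs=12 depth=12 groups=1
Count(depth <= 12) = 58786
Count(depth <= 11) = 58785
Count(depth == 12) = 58786 - 58785 = 1

Answer: 1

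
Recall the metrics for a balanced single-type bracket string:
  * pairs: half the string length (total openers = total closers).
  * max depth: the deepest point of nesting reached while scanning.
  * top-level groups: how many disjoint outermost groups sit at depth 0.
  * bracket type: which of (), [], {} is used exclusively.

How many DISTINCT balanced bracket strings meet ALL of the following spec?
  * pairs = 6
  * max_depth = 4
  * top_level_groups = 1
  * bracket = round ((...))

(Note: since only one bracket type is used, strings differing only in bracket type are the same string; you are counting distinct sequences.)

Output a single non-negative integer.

Answer: 18

Derivation:
Spec: pairs=6 depth=4 groups=1
Count(depth <= 4) = 34
Count(depth <= 3) = 16
Count(depth == 4) = 34 - 16 = 18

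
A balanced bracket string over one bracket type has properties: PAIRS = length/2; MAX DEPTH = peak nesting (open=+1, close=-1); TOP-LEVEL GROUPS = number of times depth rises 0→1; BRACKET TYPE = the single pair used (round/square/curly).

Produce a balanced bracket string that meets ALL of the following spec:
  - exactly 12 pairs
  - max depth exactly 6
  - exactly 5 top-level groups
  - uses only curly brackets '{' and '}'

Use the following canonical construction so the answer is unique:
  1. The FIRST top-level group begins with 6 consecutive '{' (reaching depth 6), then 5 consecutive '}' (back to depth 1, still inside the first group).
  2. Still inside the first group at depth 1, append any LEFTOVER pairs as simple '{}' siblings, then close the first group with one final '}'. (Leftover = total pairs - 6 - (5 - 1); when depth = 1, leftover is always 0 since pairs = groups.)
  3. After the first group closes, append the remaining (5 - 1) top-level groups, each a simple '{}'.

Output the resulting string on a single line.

Answer: {{{{{{}}}}}{}{}}{}{}{}{}

Derivation:
Spec: pairs=12 depth=6 groups=5
Leftover pairs = 12 - 6 - (5-1) = 2
First group: deep chain of depth 6 + 2 sibling pairs
Remaining 4 groups: simple '{}' each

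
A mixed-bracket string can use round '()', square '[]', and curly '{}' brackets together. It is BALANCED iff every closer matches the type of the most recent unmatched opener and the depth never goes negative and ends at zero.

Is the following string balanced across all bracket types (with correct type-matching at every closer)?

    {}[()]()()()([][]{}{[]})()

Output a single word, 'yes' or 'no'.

Answer: yes

Derivation:
pos 0: push '{'; stack = {
pos 1: '}' matches '{'; pop; stack = (empty)
pos 2: push '['; stack = [
pos 3: push '('; stack = [(
pos 4: ')' matches '('; pop; stack = [
pos 5: ']' matches '['; pop; stack = (empty)
pos 6: push '('; stack = (
pos 7: ')' matches '('; pop; stack = (empty)
pos 8: push '('; stack = (
pos 9: ')' matches '('; pop; stack = (empty)
pos 10: push '('; stack = (
pos 11: ')' matches '('; pop; stack = (empty)
pos 12: push '('; stack = (
pos 13: push '['; stack = ([
pos 14: ']' matches '['; pop; stack = (
pos 15: push '['; stack = ([
pos 16: ']' matches '['; pop; stack = (
pos 17: push '{'; stack = ({
pos 18: '}' matches '{'; pop; stack = (
pos 19: push '{'; stack = ({
pos 20: push '['; stack = ({[
pos 21: ']' matches '['; pop; stack = ({
pos 22: '}' matches '{'; pop; stack = (
pos 23: ')' matches '('; pop; stack = (empty)
pos 24: push '('; stack = (
pos 25: ')' matches '('; pop; stack = (empty)
end: stack empty → VALID
Verdict: properly nested → yes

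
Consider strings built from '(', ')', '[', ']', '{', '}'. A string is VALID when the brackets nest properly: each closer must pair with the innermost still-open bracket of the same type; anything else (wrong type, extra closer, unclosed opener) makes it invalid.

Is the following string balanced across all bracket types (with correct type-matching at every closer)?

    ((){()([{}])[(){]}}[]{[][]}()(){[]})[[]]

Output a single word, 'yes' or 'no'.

Answer: no

Derivation:
pos 0: push '('; stack = (
pos 1: push '('; stack = ((
pos 2: ')' matches '('; pop; stack = (
pos 3: push '{'; stack = ({
pos 4: push '('; stack = ({(
pos 5: ')' matches '('; pop; stack = ({
pos 6: push '('; stack = ({(
pos 7: push '['; stack = ({([
pos 8: push '{'; stack = ({([{
pos 9: '}' matches '{'; pop; stack = ({([
pos 10: ']' matches '['; pop; stack = ({(
pos 11: ')' matches '('; pop; stack = ({
pos 12: push '['; stack = ({[
pos 13: push '('; stack = ({[(
pos 14: ')' matches '('; pop; stack = ({[
pos 15: push '{'; stack = ({[{
pos 16: saw closer ']' but top of stack is '{' (expected '}') → INVALID
Verdict: type mismatch at position 16: ']' closes '{' → no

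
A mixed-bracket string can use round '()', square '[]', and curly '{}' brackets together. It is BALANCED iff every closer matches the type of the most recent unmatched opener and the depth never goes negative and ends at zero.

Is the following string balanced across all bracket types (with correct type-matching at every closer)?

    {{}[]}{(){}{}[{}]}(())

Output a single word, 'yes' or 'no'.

Answer: yes

Derivation:
pos 0: push '{'; stack = {
pos 1: push '{'; stack = {{
pos 2: '}' matches '{'; pop; stack = {
pos 3: push '['; stack = {[
pos 4: ']' matches '['; pop; stack = {
pos 5: '}' matches '{'; pop; stack = (empty)
pos 6: push '{'; stack = {
pos 7: push '('; stack = {(
pos 8: ')' matches '('; pop; stack = {
pos 9: push '{'; stack = {{
pos 10: '}' matches '{'; pop; stack = {
pos 11: push '{'; stack = {{
pos 12: '}' matches '{'; pop; stack = {
pos 13: push '['; stack = {[
pos 14: push '{'; stack = {[{
pos 15: '}' matches '{'; pop; stack = {[
pos 16: ']' matches '['; pop; stack = {
pos 17: '}' matches '{'; pop; stack = (empty)
pos 18: push '('; stack = (
pos 19: push '('; stack = ((
pos 20: ')' matches '('; pop; stack = (
pos 21: ')' matches '('; pop; stack = (empty)
end: stack empty → VALID
Verdict: properly nested → yes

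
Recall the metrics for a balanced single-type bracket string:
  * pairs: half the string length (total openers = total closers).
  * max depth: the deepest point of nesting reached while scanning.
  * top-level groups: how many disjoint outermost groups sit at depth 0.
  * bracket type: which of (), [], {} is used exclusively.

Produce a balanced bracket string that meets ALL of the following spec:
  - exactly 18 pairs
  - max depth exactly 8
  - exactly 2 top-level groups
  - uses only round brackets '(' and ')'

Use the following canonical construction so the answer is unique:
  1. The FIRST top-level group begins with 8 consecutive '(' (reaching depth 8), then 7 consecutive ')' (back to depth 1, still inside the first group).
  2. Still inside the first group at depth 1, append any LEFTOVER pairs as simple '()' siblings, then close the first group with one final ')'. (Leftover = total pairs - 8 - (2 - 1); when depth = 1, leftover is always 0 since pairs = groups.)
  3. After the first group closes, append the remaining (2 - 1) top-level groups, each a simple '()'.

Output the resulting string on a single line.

Answer: (((((((()))))))()()()()()()()()())()

Derivation:
Spec: pairs=18 depth=8 groups=2
Leftover pairs = 18 - 8 - (2-1) = 9
First group: deep chain of depth 8 + 9 sibling pairs
Remaining 1 groups: simple '()' each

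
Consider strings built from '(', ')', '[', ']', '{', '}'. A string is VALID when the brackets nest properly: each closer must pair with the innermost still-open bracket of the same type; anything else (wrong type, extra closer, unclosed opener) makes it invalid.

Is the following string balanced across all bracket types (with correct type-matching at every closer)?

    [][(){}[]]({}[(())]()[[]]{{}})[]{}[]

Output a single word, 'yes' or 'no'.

pos 0: push '['; stack = [
pos 1: ']' matches '['; pop; stack = (empty)
pos 2: push '['; stack = [
pos 3: push '('; stack = [(
pos 4: ')' matches '('; pop; stack = [
pos 5: push '{'; stack = [{
pos 6: '}' matches '{'; pop; stack = [
pos 7: push '['; stack = [[
pos 8: ']' matches '['; pop; stack = [
pos 9: ']' matches '['; pop; stack = (empty)
pos 10: push '('; stack = (
pos 11: push '{'; stack = ({
pos 12: '}' matches '{'; pop; stack = (
pos 13: push '['; stack = ([
pos 14: push '('; stack = ([(
pos 15: push '('; stack = ([((
pos 16: ')' matches '('; pop; stack = ([(
pos 17: ')' matches '('; pop; stack = ([
pos 18: ']' matches '['; pop; stack = (
pos 19: push '('; stack = ((
pos 20: ')' matches '('; pop; stack = (
pos 21: push '['; stack = ([
pos 22: push '['; stack = ([[
pos 23: ']' matches '['; pop; stack = ([
pos 24: ']' matches '['; pop; stack = (
pos 25: push '{'; stack = ({
pos 26: push '{'; stack = ({{
pos 27: '}' matches '{'; pop; stack = ({
pos 28: '}' matches '{'; pop; stack = (
pos 29: ')' matches '('; pop; stack = (empty)
pos 30: push '['; stack = [
pos 31: ']' matches '['; pop; stack = (empty)
pos 32: push '{'; stack = {
pos 33: '}' matches '{'; pop; stack = (empty)
pos 34: push '['; stack = [
pos 35: ']' matches '['; pop; stack = (empty)
end: stack empty → VALID
Verdict: properly nested → yes

Answer: yes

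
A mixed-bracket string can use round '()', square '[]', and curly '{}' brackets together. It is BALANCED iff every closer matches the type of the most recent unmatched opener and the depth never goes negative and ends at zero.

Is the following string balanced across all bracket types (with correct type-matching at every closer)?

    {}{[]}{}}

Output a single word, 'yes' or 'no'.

pos 0: push '{'; stack = {
pos 1: '}' matches '{'; pop; stack = (empty)
pos 2: push '{'; stack = {
pos 3: push '['; stack = {[
pos 4: ']' matches '['; pop; stack = {
pos 5: '}' matches '{'; pop; stack = (empty)
pos 6: push '{'; stack = {
pos 7: '}' matches '{'; pop; stack = (empty)
pos 8: saw closer '}' but stack is empty → INVALID
Verdict: unmatched closer '}' at position 8 → no

Answer: no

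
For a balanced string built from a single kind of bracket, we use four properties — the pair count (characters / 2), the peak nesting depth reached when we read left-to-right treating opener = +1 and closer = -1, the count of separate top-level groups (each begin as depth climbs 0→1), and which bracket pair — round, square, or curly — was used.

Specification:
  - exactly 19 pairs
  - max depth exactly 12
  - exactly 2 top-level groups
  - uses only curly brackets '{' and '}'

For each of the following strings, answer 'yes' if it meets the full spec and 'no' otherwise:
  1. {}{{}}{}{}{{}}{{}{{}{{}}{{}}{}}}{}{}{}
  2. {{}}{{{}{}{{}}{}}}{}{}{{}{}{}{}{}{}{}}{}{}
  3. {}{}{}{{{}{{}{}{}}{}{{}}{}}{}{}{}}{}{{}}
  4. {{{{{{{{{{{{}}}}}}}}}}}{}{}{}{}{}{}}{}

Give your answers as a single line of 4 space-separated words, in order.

Answer: no no no yes

Derivation:
String 1 '{}{{}}{}{}{{}}{{}{{}{{}}{{}}{}}}{}{}{}': depth seq [1 0 1 2 1 0 1 0 1 0 1 2 1 0 1 2 1 2 3 2 3 4 3 2 3 4 3 2 3 2 1 0 1 0 1 0 1 0]
  -> pairs=19 depth=4 groups=9 -> no
String 2 '{{}}{{{}{}{{}}{}}}{}{}{{}{}{}{}{}{}{}}{}{}': depth seq [1 2 1 0 1 2 3 2 3 2 3 4 3 2 3 2 1 0 1 0 1 0 1 2 1 2 1 2 1 2 1 2 1 2 1 2 1 0 1 0 1 0]
  -> pairs=21 depth=4 groups=7 -> no
String 3 '{}{}{}{{{}{{}{}{}}{}{{}}{}}{}{}{}}{}{{}}': depth seq [1 0 1 0 1 0 1 2 3 2 3 4 3 4 3 4 3 2 3 2 3 4 3 2 3 2 1 2 1 2 1 2 1 0 1 0 1 2 1 0]
  -> pairs=20 depth=4 groups=6 -> no
String 4 '{{{{{{{{{{{{}}}}}}}}}}}{}{}{}{}{}{}}{}': depth seq [1 2 3 4 5 6 7 8 9 10 11 12 11 10 9 8 7 6 5 4 3 2 1 2 1 2 1 2 1 2 1 2 1 2 1 0 1 0]
  -> pairs=19 depth=12 groups=2 -> yes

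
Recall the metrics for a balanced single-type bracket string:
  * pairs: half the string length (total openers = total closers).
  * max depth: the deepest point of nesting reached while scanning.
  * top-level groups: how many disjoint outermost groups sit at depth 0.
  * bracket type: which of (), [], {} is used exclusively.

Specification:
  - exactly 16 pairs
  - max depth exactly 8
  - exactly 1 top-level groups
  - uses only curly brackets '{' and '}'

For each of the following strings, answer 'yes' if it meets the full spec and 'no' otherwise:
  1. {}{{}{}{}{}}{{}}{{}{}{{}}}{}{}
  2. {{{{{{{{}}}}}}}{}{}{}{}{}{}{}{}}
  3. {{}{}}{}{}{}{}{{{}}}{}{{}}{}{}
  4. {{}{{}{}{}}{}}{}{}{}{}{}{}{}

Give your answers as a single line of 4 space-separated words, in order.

String 1 '{}{{}{}{}{}}{{}}{{}{}{{}}}{}{}': depth seq [1 0 1 2 1 2 1 2 1 2 1 0 1 2 1 0 1 2 1 2 1 2 3 2 1 0 1 0 1 0]
  -> pairs=15 depth=3 groups=6 -> no
String 2 '{{{{{{{{}}}}}}}{}{}{}{}{}{}{}{}}': depth seq [1 2 3 4 5 6 7 8 7 6 5 4 3 2 1 2 1 2 1 2 1 2 1 2 1 2 1 2 1 2 1 0]
  -> pairs=16 depth=8 groups=1 -> yes
String 3 '{{}{}}{}{}{}{}{{{}}}{}{{}}{}{}': depth seq [1 2 1 2 1 0 1 0 1 0 1 0 1 0 1 2 3 2 1 0 1 0 1 2 1 0 1 0 1 0]
  -> pairs=15 depth=3 groups=10 -> no
String 4 '{{}{{}{}{}}{}}{}{}{}{}{}{}{}': depth seq [1 2 1 2 3 2 3 2 3 2 1 2 1 0 1 0 1 0 1 0 1 0 1 0 1 0 1 0]
  -> pairs=14 depth=3 groups=8 -> no

Answer: no yes no no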